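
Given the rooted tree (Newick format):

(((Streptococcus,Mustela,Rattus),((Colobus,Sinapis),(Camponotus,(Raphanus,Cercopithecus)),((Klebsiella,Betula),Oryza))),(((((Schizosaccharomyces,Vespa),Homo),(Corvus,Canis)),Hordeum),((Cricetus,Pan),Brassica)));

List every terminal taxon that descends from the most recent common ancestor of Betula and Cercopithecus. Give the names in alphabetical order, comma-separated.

Betula, Camponotus, Cercopithecus, Colobus, Klebsiella, Oryza, Raphanus, Sinapis

Tracing Betula: it sits inside (Klebsiella,Betula).
Tracing Cercopithecus: it sits inside (Raphanus,Cercopithecus).
The smallest clade enclosing both is ((Colobus,Sinapis),(Camponotus,(Raphanus,Cercopithecus)),((Klebsiella,Betula),Oryza)); the answer is its 8 terminal taxa in alphabetical order.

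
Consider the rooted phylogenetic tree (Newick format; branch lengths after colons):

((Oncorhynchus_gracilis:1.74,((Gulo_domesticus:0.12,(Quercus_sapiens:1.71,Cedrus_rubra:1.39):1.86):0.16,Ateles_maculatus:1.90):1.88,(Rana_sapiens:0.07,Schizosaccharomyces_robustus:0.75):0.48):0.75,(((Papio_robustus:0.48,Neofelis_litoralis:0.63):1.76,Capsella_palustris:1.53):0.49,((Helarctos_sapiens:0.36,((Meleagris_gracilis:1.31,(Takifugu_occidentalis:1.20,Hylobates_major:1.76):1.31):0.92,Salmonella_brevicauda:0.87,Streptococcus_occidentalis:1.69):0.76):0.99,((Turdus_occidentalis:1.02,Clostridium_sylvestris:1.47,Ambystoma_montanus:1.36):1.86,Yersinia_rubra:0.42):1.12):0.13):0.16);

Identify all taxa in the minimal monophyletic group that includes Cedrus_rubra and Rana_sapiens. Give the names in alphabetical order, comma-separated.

Tracing Cedrus_rubra: it sits inside (Quercus_sapiens,Cedrus_rubra).
Tracing Rana_sapiens: it sits inside (Rana_sapiens,Schizosaccharomyces_robustus).
The smallest clade enclosing both is (Oncorhynchus_gracilis,((Gulo_domesticus,(Quercus_sapiens,Cedrus_rubra)),Ateles_maculatus),(Rana_sapiens,Schizosaccharomyces_robustus)); the answer is its 7 terminal taxa in alphabetical order.

Ateles_maculatus, Cedrus_rubra, Gulo_domesticus, Oncorhynchus_gracilis, Quercus_sapiens, Rana_sapiens, Schizosaccharomyces_robustus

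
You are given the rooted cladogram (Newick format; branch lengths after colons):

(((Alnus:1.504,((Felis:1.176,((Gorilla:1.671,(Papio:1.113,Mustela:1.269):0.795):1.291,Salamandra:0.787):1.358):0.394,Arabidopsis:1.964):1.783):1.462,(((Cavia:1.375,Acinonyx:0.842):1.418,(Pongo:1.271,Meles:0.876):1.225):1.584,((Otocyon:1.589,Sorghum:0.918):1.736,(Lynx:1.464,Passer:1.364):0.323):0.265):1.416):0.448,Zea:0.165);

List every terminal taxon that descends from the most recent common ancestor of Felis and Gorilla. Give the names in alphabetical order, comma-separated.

Felis, Gorilla, Mustela, Papio, Salamandra

Tracing Felis: it sits inside (Felis,((Gorilla,(Papio,Mustela)),Salamandra)).
Tracing Gorilla: it sits inside (Gorilla,(Papio,Mustela)).
The smallest clade enclosing both is (Felis,((Gorilla,(Papio,Mustela)),Salamandra)); the answer is its 5 terminal taxa in alphabetical order.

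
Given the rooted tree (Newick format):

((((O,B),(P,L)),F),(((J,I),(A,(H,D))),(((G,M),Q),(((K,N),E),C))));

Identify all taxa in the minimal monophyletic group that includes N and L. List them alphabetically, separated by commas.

A, B, C, D, E, F, G, H, I, J, K, L, M, N, O, P, Q

Tracing N: it sits inside (K,N).
Tracing L: it sits inside (P,L).
The smallest clade enclosing both is the whole tree (their MRCA is the root), so the answer is all 17 tips in alphabetical order.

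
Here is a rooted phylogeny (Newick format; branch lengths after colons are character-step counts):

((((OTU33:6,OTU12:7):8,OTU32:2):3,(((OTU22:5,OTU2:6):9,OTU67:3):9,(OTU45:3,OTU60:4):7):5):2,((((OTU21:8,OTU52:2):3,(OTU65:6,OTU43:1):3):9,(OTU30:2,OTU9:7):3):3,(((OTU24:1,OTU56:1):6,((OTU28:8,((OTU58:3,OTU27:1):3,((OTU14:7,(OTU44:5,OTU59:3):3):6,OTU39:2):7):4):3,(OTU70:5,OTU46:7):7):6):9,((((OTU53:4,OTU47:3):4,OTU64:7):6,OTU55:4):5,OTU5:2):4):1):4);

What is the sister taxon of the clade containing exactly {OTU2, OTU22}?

OTU67

The clade containing exactly {OTU2, OTU22} attaches to the tree at the node subtending ((OTU22,OTU2),OTU67).
The other lineage descending from that same node — the sister group — is the single tip OTU67.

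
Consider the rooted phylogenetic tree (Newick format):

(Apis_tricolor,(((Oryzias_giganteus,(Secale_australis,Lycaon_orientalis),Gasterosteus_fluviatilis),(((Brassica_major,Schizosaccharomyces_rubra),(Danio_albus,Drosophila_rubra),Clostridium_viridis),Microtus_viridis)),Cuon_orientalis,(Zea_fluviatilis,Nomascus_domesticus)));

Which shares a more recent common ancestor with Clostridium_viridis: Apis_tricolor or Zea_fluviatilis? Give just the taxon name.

Zea_fluviatilis

The MRCA of Clostridium_viridis and Zea_fluviatilis subtends (((Oryzias_giganteus,(Secale_australis,Lycaon_orientalis),Gasterosteus_fluviatilis),(((Brassica_major,Schizosaccharomyces_rubra),(Danio_albus,Drosophila_rubra),Clostridium_viridis),Microtus_viridis)),Cuon_orientalis,(Zea_fluviatilis,Nomascus_domesticus)) (13 taxa).
The MRCA of Clostridium_viridis and Apis_tricolor is the root, subtending the entire tree (14 taxa).
The first is nested inside the second, so Clostridium_viridis shares a more recent common ancestor with Zea_fluviatilis.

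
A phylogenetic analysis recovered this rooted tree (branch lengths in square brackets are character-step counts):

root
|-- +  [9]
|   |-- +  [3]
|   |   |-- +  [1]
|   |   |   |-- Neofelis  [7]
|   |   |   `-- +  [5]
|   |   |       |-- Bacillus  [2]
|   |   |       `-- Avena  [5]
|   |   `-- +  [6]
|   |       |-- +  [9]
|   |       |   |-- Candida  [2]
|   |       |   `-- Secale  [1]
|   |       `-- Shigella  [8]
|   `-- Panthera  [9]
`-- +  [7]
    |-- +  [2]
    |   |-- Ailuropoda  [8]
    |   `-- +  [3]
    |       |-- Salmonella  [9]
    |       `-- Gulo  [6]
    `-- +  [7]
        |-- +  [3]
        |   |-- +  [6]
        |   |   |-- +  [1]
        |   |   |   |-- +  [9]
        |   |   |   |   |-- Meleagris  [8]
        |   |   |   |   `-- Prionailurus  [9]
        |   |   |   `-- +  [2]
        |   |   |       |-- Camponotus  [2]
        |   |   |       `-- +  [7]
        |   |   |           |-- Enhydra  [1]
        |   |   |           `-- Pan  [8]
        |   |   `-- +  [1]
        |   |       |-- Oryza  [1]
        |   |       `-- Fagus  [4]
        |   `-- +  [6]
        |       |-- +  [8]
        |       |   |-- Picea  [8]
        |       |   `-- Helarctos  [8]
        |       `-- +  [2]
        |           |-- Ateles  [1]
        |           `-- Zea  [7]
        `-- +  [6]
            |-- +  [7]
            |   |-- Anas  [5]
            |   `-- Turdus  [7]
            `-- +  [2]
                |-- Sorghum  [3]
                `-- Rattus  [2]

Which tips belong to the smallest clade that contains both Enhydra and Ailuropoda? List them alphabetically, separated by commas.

Ailuropoda, Anas, Ateles, Camponotus, Enhydra, Fagus, Gulo, Helarctos, Meleagris, Oryza, Pan, Picea, Prionailurus, Rattus, Salmonella, Sorghum, Turdus, Zea

Tracing Enhydra: it sits inside (Enhydra,Pan).
Tracing Ailuropoda: it sits inside (Ailuropoda,(Salmonella,Gulo)).
The smallest clade enclosing both is ((Ailuropoda,(Salmonella,Gulo)),(((((Meleagris,Prionailurus),(Camponotus,(Enhydra,Pan))),(Oryza,Fagus)),((Picea,Helarctos),(Ateles,Zea))),((Anas,Turdus),(Sorghum,Rattus)))); the answer is its 18 terminal taxa in alphabetical order.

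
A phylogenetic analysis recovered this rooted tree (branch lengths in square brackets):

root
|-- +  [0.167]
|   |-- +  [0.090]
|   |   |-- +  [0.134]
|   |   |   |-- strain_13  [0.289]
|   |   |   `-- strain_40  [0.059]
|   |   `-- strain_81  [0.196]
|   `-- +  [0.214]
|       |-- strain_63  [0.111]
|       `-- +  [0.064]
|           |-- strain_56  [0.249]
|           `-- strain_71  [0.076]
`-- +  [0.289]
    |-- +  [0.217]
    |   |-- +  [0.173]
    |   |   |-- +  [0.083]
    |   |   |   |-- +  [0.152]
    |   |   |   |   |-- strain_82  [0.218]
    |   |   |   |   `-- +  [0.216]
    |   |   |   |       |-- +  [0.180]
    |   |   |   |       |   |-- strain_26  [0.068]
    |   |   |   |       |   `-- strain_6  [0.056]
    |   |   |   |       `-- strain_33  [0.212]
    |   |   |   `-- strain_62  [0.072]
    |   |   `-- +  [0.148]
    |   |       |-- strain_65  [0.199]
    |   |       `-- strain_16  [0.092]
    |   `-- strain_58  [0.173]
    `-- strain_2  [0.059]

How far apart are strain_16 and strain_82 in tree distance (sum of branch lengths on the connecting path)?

The path runs strain_16 → … → MRCA → … → strain_82; the MRCA is the node subtending (((strain_82,((strain_26,strain_6),strain_33)),strain_62),(strain_65,strain_16)).
Branch lengths along that path: 0.092 + 0.148 + 0.083 + 0.152 + 0.218 = 0.693.

0.693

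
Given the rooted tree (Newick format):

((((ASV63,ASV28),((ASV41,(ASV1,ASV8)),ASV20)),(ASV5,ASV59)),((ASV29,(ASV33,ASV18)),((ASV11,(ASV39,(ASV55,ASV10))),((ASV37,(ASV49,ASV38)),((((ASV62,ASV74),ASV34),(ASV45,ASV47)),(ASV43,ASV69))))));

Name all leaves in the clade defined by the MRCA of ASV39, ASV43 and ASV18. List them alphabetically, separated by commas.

ASV10, ASV11, ASV18, ASV29, ASV33, ASV34, ASV37, ASV38, ASV39, ASV43, ASV45, ASV47, ASV49, ASV55, ASV62, ASV69, ASV74

Tracing ASV39: it sits inside (ASV39,(ASV55,ASV10)).
Tracing ASV43: it sits inside (ASV43,ASV69).
Tracing ASV18: it sits inside (ASV33,ASV18).
The smallest clade enclosing all 3 is ((ASV29,(ASV33,ASV18)),((ASV11,(ASV39,(ASV55,ASV10))),((ASV37,(ASV49,ASV38)),((((ASV62,ASV74),ASV34),(ASV45,ASV47)),(ASV43,ASV69))))); the answer is its 17 terminal taxa in alphabetical order.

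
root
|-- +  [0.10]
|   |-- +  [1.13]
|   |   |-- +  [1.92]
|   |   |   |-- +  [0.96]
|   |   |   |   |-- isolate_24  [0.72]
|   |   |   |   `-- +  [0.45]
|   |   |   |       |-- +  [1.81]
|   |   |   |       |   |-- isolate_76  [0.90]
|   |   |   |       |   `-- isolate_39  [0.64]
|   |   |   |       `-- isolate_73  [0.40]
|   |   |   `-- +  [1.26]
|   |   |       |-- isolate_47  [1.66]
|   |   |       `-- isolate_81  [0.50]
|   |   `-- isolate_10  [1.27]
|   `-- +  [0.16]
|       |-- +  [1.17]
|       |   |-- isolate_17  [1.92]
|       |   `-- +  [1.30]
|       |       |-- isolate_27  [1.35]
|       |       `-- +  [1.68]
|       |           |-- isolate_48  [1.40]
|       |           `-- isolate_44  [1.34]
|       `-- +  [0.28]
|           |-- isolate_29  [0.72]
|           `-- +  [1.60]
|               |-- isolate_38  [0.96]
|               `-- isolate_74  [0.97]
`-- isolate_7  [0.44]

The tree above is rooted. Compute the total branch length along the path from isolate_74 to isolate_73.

The path runs isolate_74 → … → MRCA → … → isolate_73; the MRCA is the node subtending ((((isolate_24,((isolate_76,isolate_39),isolate_73)),(isolate_47,isolate_81)),isolate_10),((isolate_17,(isolate_27,(isolate_48,isolate_44))),(isolate_29,(isolate_38,isolate_74)))).
Branch lengths along that path: 0.97 + 1.60 + 0.28 + 0.16 + 1.13 + 1.92 + 0.96 + 0.45 + 0.40 = 7.87.

7.87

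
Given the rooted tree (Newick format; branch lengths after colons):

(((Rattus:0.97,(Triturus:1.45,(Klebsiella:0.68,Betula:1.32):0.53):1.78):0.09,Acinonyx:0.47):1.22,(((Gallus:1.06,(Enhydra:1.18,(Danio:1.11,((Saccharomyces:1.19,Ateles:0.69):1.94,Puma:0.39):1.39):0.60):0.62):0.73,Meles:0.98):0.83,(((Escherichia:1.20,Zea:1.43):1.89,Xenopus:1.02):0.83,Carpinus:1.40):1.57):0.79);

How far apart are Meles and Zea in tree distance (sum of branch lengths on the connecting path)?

7.53

The path runs Meles → … → MRCA → … → Zea; the MRCA is the node subtending (((Gallus,(Enhydra,(Danio,((Saccharomyces,Ateles),Puma)))),Meles),(((Escherichia,Zea),Xenopus),Carpinus)).
Branch lengths along that path: 0.98 + 0.83 + 1.57 + 0.83 + 1.89 + 1.43 = 7.53.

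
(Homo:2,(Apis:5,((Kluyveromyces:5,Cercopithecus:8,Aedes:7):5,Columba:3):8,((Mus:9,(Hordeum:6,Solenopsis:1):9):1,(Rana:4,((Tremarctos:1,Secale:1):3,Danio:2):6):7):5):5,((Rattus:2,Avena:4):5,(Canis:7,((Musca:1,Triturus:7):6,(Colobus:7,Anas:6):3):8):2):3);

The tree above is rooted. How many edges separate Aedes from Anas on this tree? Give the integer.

9

The MRCA of Aedes and Anas is the root of the tree.
From Aedes up to that node: 4 branches. From Anas up to the same node: 5 branches. Total: 4 + 5 = 9.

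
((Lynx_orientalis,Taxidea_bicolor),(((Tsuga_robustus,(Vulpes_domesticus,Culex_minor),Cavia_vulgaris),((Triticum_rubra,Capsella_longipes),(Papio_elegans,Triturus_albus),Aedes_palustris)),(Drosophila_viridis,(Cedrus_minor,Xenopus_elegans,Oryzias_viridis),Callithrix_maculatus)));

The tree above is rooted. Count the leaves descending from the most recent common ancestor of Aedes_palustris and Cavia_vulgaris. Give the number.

9

The MRCA of Aedes_palustris and Cavia_vulgaris is the node subtending ((Tsuga_robustus,(Vulpes_domesticus,Culex_minor),Cavia_vulgaris),((Triticum_rubra,Capsella_longipes),(Papio_elegans,Triturus_albus),Aedes_palustris)).
That clade contains 9 terminal taxa: Aedes_palustris, Capsella_longipes, Cavia_vulgaris, Culex_minor, Papio_elegans, Triticum_rubra, Triturus_albus, Tsuga_robustus, Vulpes_domesticus.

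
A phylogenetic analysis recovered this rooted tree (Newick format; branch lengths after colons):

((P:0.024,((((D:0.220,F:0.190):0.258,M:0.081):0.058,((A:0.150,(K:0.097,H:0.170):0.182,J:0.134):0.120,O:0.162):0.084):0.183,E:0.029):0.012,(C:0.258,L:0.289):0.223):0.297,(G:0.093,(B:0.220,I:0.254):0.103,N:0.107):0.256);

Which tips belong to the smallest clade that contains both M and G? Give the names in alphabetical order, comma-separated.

A, B, C, D, E, F, G, H, I, J, K, L, M, N, O, P

Tracing M: it sits inside ((D,F),M).
Tracing G: it sits inside (G,(B,I),N).
The smallest clade enclosing both is the whole tree (their MRCA is the root), so the answer is all 16 tips in alphabetical order.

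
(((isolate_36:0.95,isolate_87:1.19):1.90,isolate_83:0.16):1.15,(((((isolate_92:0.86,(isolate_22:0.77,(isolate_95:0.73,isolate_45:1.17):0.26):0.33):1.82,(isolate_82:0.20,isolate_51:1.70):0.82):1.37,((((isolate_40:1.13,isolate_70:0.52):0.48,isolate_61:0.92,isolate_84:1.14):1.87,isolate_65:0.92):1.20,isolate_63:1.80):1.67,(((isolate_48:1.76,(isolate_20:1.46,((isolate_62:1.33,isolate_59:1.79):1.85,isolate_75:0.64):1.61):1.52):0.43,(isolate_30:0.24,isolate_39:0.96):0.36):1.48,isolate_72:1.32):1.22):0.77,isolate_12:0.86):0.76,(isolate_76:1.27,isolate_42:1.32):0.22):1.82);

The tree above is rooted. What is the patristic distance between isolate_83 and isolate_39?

The path runs isolate_83 → … → MRCA → … → isolate_39; the MRCA is the root of the tree.
Branch lengths along that path: 0.16 + 1.15 + 1.82 + 0.76 + 0.77 + 1.22 + 1.48 + 0.36 + 0.96 = 8.68.

8.68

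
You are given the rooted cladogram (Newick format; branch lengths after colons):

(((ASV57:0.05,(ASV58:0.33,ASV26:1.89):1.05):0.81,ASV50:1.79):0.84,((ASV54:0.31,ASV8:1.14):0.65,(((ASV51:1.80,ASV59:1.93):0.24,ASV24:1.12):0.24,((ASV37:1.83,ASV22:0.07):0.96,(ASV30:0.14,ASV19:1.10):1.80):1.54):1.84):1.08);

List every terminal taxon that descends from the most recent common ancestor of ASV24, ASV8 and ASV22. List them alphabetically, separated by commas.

Tracing ASV24: it sits inside ((ASV51,ASV59),ASV24).
Tracing ASV8: it sits inside (ASV54,ASV8).
Tracing ASV22: it sits inside (ASV37,ASV22).
The smallest clade enclosing all 3 is ((ASV54,ASV8),(((ASV51,ASV59),ASV24),((ASV37,ASV22),(ASV30,ASV19)))); the answer is its 9 terminal taxa in alphabetical order.

ASV19, ASV22, ASV24, ASV30, ASV37, ASV51, ASV54, ASV59, ASV8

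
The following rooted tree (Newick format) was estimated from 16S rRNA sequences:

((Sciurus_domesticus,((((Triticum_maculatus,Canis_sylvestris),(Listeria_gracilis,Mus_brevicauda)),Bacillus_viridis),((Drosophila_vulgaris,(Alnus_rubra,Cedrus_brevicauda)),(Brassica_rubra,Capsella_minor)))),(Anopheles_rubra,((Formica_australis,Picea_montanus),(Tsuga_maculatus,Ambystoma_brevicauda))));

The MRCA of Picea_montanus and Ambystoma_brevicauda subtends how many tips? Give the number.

The MRCA of Picea_montanus and Ambystoma_brevicauda is the node subtending ((Formica_australis,Picea_montanus),(Tsuga_maculatus,Ambystoma_brevicauda)).
That clade contains 4 terminal taxa: Ambystoma_brevicauda, Formica_australis, Picea_montanus, Tsuga_maculatus.

4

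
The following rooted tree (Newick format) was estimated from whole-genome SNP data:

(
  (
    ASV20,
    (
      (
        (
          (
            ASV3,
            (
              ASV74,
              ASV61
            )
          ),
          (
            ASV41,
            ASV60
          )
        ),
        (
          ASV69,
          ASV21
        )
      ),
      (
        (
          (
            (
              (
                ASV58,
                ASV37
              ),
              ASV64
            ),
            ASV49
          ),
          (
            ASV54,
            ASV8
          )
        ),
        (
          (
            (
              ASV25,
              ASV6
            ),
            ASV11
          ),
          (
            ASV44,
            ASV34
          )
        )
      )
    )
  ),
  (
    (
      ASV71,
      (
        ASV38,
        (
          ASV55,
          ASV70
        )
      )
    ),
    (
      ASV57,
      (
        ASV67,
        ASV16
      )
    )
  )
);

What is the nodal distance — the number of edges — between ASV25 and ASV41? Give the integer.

The MRCA of ASV25 and ASV41 is the node subtending ((((ASV3,(ASV74,ASV61)),(ASV41,ASV60)),(ASV69,ASV21)),(((((ASV58,ASV37),ASV64),ASV49),(ASV54,ASV8)),(((ASV25,ASV6),ASV11),(ASV44,ASV34)))).
From ASV25 up to that node: 5 branches. From ASV41 up to the same node: 4 branches. Total: 5 + 4 = 9.

9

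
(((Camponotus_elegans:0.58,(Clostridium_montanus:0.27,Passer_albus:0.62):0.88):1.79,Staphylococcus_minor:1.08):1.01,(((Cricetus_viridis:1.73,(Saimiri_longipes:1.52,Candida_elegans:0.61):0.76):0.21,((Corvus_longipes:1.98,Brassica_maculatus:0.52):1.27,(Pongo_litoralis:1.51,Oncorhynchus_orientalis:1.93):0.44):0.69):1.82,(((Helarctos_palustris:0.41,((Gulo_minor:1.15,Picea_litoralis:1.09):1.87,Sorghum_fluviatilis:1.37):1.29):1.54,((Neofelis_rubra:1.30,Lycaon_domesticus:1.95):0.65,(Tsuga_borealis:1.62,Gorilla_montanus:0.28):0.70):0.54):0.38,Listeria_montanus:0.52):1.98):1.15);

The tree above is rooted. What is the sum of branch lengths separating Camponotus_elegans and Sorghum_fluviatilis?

11.09

The path runs Camponotus_elegans → … → MRCA → … → Sorghum_fluviatilis; the MRCA is the root of the tree.
Branch lengths along that path: 0.58 + 1.79 + 1.01 + 1.15 + 1.98 + 0.38 + 1.54 + 1.29 + 1.37 = 11.09.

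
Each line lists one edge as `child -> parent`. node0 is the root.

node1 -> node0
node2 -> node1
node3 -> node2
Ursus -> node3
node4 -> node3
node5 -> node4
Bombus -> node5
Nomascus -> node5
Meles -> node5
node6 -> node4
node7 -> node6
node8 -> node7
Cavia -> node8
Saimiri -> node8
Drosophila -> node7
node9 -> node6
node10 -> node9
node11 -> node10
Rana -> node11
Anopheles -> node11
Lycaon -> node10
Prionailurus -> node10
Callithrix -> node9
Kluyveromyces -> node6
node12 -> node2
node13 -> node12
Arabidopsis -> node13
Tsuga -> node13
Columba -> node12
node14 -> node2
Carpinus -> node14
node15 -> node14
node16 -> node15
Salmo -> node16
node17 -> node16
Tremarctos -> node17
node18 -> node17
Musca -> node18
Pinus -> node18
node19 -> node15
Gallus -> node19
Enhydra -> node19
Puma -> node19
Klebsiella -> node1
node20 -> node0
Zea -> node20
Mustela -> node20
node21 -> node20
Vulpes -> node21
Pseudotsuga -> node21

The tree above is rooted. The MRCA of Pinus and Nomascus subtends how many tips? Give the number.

24

The MRCA of Pinus and Nomascus is the node subtending ((Ursus,((Bombus,Nomascus,Meles),(((Cavia,Saimiri),Drosophila),(((Rana,Anopheles),Lycaon,Prionailurus),Callithrix),Kluyveromyces))),((Arabidopsis,Tsuga),Columba),(Carpinus,((Salmo,(Tremarctos,(Musca,Pinus))),(Gallus,Enhydra,Puma)))).
That clade contains 24 terminal taxa: Anopheles, Arabidopsis, Bombus, Callithrix, Carpinus, Cavia, Columba, Drosophila, Enhydra, Gallus, Kluyveromyces, Lycaon, Meles, Musca, Nomascus, Pinus, Prionailurus, Puma, Rana, Saimiri, Salmo, Tremarctos, Tsuga, Ursus.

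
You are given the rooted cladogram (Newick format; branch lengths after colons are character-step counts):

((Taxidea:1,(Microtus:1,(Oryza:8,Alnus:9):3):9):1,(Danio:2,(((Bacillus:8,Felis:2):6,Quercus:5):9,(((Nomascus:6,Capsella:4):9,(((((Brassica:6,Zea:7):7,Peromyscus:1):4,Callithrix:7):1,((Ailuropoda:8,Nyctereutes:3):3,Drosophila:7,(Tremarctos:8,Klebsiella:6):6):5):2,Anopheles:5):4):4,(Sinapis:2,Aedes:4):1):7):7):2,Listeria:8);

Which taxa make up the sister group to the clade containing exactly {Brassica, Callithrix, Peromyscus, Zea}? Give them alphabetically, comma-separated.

Ailuropoda, Drosophila, Klebsiella, Nyctereutes, Tremarctos

The clade containing exactly {Brassica, Callithrix, Peromyscus, Zea} attaches to the tree at the node subtending ((((Brassica,Zea),Peromyscus),Callithrix),((Ailuropoda,Nyctereutes),Drosophila,(Tremarctos,Klebsiella))).
The other lineage descending from that same node — the sister group — is ((Ailuropoda,Nyctereutes),Drosophila,(Tremarctos,Klebsiella)); its 5 tips in alphabetical order are the answer.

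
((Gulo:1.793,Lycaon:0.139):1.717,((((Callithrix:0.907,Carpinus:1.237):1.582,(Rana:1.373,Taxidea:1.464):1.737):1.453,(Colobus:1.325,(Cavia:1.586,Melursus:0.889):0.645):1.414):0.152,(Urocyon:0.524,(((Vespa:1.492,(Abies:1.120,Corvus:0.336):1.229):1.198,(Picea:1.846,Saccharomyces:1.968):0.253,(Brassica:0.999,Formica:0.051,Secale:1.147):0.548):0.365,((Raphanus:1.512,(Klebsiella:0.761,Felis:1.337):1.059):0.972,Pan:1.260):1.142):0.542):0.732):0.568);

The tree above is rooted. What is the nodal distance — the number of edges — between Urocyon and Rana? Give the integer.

6

The MRCA of Urocyon and Rana is the node subtending ((((Callithrix,Carpinus),(Rana,Taxidea)),(Colobus,(Cavia,Melursus))),(Urocyon,(((Vespa,(Abies,Corvus)),(Picea,Saccharomyces),(Brassica,Formica,Secale)),((Raphanus,(Klebsiella,Felis)),Pan)))).
From Urocyon up to that node: 2 branches. From Rana up to the same node: 4 branches. Total: 2 + 4 = 6.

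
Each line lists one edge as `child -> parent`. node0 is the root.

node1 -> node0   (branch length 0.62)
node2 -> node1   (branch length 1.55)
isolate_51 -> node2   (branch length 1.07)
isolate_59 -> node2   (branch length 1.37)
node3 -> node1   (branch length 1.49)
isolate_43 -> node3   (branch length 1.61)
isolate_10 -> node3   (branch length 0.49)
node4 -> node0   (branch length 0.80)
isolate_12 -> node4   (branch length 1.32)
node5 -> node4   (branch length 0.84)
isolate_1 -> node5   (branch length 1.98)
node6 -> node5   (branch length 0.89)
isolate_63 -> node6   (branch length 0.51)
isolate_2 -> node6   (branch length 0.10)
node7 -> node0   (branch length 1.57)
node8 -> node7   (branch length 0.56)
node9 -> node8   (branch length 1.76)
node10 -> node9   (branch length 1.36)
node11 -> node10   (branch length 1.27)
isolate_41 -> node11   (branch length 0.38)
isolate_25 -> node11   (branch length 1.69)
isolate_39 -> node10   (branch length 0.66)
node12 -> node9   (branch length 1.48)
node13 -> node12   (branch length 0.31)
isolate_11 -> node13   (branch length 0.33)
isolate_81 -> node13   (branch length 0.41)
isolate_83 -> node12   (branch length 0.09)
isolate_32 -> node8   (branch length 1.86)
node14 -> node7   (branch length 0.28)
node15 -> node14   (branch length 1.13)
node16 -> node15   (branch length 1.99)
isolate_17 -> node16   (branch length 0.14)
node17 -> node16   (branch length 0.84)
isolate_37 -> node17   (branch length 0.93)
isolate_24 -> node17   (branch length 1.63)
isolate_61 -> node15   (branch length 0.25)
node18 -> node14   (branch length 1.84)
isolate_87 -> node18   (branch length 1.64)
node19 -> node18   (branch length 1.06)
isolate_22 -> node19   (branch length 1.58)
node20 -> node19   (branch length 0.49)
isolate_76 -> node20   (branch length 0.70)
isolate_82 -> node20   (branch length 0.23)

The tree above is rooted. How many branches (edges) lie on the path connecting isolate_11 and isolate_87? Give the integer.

The MRCA of isolate_11 and isolate_87 is the node subtending (((((isolate_41,isolate_25),isolate_39),((isolate_11,isolate_81),isolate_83)),isolate_32),(((isolate_17,(isolate_37,isolate_24)),isolate_61),(isolate_87,(isolate_22,(isolate_76,isolate_82))))).
From isolate_11 up to that node: 5 branches. From isolate_87 up to the same node: 3 branches. Total: 5 + 3 = 8.

8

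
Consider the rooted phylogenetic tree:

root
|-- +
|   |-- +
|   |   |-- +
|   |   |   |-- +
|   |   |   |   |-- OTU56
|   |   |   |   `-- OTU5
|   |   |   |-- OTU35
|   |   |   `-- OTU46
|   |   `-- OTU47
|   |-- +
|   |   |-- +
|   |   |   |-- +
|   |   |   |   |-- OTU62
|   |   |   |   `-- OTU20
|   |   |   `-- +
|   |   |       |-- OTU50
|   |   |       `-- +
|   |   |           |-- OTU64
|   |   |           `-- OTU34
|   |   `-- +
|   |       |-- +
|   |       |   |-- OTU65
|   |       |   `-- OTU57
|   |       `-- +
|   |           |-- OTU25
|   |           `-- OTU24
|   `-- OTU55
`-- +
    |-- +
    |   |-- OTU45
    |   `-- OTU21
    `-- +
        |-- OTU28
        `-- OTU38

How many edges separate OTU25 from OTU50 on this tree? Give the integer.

6

The MRCA of OTU25 and OTU50 is the node subtending (((OTU62,OTU20),(OTU50,(OTU64,OTU34))),((OTU65,OTU57),(OTU25,OTU24))).
From OTU25 up to that node: 3 branches. From OTU50 up to the same node: 3 branches. Total: 3 + 3 = 6.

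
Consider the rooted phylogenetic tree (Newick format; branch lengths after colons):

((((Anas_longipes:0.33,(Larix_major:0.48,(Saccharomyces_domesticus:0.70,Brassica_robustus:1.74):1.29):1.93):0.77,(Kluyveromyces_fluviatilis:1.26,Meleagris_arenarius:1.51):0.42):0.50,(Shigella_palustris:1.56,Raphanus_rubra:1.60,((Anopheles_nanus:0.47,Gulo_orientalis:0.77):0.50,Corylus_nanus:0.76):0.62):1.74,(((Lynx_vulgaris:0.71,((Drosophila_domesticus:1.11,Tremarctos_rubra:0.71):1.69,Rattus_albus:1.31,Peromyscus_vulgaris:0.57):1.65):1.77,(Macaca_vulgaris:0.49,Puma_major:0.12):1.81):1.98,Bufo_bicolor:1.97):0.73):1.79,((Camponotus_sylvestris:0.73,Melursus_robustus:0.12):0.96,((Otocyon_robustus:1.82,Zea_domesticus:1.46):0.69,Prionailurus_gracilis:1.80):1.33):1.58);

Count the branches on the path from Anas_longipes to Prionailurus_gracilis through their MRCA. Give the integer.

The MRCA of Anas_longipes and Prionailurus_gracilis is the root of the tree.
From Anas_longipes up to that node: 4 branches. From Prionailurus_gracilis up to the same node: 3 branches. Total: 4 + 3 = 7.

7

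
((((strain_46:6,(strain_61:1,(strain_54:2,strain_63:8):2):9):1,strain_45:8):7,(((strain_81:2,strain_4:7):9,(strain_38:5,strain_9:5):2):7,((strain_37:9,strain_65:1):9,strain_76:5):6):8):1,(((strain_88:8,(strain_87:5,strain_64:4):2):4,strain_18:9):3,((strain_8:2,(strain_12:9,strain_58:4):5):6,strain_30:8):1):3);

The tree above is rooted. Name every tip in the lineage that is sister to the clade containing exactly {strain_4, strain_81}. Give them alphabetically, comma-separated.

strain_38, strain_9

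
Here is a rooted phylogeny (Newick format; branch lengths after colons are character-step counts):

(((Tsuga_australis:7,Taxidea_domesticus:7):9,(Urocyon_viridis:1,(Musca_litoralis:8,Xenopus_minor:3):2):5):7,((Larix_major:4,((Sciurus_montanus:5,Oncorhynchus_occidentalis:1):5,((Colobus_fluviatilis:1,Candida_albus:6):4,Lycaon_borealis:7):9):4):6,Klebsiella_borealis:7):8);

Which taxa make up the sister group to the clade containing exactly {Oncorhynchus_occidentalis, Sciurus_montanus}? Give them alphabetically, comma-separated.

Candida_albus, Colobus_fluviatilis, Lycaon_borealis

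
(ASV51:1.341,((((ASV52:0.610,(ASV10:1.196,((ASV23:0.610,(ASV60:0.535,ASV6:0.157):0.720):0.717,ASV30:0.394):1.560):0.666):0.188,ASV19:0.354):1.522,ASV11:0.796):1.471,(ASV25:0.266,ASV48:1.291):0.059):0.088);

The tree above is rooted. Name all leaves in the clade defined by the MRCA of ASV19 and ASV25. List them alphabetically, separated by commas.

Tracing ASV19: it sits inside ((ASV52,(ASV10,((ASV23,(ASV60,ASV6)),ASV30))),ASV19).
Tracing ASV25: it sits inside (ASV25,ASV48).
The smallest clade enclosing both is ((((ASV52,(ASV10,((ASV23,(ASV60,ASV6)),ASV30))),ASV19),ASV11),(ASV25,ASV48)); the answer is its 10 terminal taxa in alphabetical order.

ASV10, ASV11, ASV19, ASV23, ASV25, ASV30, ASV48, ASV52, ASV6, ASV60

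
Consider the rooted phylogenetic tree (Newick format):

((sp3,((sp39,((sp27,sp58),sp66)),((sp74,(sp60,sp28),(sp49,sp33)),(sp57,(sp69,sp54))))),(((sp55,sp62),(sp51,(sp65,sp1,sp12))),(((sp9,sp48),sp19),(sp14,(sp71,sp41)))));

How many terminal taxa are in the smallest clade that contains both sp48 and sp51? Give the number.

The MRCA of sp48 and sp51 is the node subtending (((sp55,sp62),(sp51,(sp65,sp1,sp12))),(((sp9,sp48),sp19),(sp14,(sp71,sp41)))).
That clade contains 12 terminal taxa: sp1, sp12, sp14, sp19, sp41, sp48, sp51, sp55, sp62, sp65, sp71, sp9.

12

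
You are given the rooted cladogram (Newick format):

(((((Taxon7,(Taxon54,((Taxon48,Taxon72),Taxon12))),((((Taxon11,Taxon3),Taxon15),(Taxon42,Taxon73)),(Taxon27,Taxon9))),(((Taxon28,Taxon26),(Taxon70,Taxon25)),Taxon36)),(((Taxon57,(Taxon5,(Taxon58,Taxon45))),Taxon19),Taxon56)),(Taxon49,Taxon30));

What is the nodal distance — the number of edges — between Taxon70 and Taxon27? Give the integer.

8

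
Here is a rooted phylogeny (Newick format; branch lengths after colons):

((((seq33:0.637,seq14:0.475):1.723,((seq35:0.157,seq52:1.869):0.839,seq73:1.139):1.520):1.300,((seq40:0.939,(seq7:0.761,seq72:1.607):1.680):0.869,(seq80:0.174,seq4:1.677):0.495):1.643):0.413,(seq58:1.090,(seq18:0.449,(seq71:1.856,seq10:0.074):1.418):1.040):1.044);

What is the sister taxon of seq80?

seq4

seq80 attaches to the tree at the node subtending (seq80,seq4).
The other lineage descending from that same node — the sister group — is the single tip seq4.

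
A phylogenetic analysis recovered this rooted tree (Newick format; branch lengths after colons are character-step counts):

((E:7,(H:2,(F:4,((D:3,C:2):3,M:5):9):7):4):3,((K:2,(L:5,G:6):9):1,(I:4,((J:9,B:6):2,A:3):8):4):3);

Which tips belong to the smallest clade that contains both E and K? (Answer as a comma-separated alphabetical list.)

A, B, C, D, E, F, G, H, I, J, K, L, M

Tracing E: it sits inside (E,(H,(F,((D,C),M)))).
Tracing K: it sits inside (K,(L,G)).
The smallest clade enclosing both is the whole tree (their MRCA is the root), so the answer is all 13 tips in alphabetical order.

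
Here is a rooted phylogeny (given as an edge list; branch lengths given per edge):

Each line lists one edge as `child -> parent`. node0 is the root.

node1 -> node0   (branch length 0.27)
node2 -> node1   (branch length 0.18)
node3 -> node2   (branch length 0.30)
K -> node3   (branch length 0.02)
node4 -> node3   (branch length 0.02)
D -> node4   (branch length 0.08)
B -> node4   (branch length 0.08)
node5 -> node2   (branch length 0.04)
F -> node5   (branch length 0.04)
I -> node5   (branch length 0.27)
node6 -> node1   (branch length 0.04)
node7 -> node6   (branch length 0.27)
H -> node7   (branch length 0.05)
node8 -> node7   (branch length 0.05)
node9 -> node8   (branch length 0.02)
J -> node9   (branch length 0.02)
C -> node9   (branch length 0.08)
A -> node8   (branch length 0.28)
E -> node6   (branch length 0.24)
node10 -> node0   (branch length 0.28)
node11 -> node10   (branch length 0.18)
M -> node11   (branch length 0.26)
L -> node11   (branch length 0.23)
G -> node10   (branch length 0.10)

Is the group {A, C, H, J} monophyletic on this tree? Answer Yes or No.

Yes

The most recent common ancestor of these taxa subtends (H,((J,C),A)).
That clade has exactly 4 tips — every listed taxon and nothing else — so the group is monophyletic.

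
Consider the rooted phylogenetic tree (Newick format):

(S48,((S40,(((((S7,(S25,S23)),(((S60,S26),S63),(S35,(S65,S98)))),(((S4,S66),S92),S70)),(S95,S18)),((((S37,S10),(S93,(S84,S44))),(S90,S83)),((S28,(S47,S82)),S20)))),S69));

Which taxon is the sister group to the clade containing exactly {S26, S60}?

The clade containing exactly {S26, S60} attaches to the tree at the node subtending ((S60,S26),S63).
The other lineage descending from that same node — the sister group — is the single tip S63.

S63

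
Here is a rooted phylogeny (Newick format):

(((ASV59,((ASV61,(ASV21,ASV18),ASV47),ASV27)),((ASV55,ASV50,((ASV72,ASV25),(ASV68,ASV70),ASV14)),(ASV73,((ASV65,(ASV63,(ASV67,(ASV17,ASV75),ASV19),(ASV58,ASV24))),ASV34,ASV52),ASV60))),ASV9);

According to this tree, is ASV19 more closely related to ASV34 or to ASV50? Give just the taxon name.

The MRCA of ASV19 and ASV34 subtends ((ASV65,(ASV63,(ASV67,(ASV17,ASV75),ASV19),(ASV58,ASV24))),ASV34,ASV52) (10 taxa).
The MRCA of ASV19 and ASV50 subtends ((ASV55,ASV50,((ASV72,ASV25),(ASV68,ASV70),ASV14)),(ASV73,((ASV65,(ASV63,(ASV67,(ASV17,ASV75),ASV19),(ASV58,ASV24))),ASV34,ASV52),ASV60)) (19 taxa).
The first is nested inside the second, so ASV19 shares a more recent common ancestor with ASV34.

ASV34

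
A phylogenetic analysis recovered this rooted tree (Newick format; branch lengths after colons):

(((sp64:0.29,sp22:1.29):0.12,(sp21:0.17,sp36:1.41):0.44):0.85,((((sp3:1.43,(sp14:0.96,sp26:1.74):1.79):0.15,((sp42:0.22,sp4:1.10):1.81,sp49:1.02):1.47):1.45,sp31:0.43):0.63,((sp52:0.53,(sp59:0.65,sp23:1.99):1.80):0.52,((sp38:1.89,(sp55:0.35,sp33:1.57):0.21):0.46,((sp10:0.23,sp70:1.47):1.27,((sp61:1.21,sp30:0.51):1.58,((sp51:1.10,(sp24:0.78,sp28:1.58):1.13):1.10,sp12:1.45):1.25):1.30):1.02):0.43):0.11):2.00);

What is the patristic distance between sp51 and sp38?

The path runs sp51 → … → MRCA → … → sp38; the MRCA is the node subtending ((sp38,(sp55,sp33)),((sp10,sp70),((sp61,sp30),((sp51,(sp24,sp28)),sp12)))).
Branch lengths along that path: 1.10 + 1.10 + 1.25 + 1.30 + 1.02 + 0.46 + 1.89 = 8.12.

8.12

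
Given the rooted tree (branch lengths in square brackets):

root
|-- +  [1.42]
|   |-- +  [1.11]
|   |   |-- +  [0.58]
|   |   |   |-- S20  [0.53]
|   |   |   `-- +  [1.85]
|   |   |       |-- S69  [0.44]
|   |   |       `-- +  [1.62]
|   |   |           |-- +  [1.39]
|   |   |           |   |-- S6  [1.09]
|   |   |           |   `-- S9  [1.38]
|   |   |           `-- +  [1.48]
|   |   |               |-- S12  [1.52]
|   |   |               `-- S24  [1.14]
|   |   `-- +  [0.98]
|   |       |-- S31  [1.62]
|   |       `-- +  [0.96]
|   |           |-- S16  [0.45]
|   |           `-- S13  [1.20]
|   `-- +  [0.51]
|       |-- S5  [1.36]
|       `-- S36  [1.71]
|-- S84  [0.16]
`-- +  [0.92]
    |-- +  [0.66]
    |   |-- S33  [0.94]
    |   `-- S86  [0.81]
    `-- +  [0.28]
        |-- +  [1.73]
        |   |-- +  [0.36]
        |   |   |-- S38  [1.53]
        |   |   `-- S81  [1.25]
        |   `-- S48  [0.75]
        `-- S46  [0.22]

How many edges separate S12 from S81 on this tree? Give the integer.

12

The MRCA of S12 and S81 is the root of the tree.
From S12 up to that node: 7 branches. From S81 up to the same node: 5 branches. Total: 7 + 5 = 12.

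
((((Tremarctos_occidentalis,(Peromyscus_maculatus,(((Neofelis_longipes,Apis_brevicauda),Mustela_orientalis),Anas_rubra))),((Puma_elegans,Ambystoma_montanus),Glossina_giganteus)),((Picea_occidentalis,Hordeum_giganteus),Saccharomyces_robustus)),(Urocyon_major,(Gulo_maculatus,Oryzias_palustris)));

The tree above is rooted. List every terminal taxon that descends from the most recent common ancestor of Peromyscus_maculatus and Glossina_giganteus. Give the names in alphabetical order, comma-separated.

Tracing Peromyscus_maculatus: it sits inside (Peromyscus_maculatus,(((Neofelis_longipes,Apis_brevicauda),Mustela_orientalis),Anas_rubra)).
Tracing Glossina_giganteus: it sits inside ((Puma_elegans,Ambystoma_montanus),Glossina_giganteus).
The smallest clade enclosing both is ((Tremarctos_occidentalis,(Peromyscus_maculatus,(((Neofelis_longipes,Apis_brevicauda),Mustela_orientalis),Anas_rubra))),((Puma_elegans,Ambystoma_montanus),Glossina_giganteus)); the answer is its 9 terminal taxa in alphabetical order.

Ambystoma_montanus, Anas_rubra, Apis_brevicauda, Glossina_giganteus, Mustela_orientalis, Neofelis_longipes, Peromyscus_maculatus, Puma_elegans, Tremarctos_occidentalis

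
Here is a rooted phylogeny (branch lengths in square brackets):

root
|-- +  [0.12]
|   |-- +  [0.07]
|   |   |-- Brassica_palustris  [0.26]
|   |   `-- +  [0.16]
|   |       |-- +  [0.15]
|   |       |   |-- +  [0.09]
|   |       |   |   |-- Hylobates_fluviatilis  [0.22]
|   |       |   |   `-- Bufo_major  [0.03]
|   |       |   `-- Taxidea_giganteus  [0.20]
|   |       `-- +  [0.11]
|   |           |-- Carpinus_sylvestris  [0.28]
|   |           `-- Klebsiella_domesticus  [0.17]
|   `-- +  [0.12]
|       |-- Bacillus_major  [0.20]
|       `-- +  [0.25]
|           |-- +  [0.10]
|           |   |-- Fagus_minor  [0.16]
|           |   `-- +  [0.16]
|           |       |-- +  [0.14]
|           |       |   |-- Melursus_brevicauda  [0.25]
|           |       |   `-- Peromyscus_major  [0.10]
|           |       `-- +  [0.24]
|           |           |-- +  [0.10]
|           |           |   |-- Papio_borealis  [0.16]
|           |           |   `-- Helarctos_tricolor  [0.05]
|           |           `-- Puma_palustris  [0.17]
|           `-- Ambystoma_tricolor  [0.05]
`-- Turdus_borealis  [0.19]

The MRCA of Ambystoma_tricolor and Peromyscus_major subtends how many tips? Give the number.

7

The MRCA of Ambystoma_tricolor and Peromyscus_major is the node subtending ((Fagus_minor,((Melursus_brevicauda,Peromyscus_major),((Papio_borealis,Helarctos_tricolor),Puma_palustris))),Ambystoma_tricolor).
That clade contains 7 terminal taxa: Ambystoma_tricolor, Fagus_minor, Helarctos_tricolor, Melursus_brevicauda, Papio_borealis, Peromyscus_major, Puma_palustris.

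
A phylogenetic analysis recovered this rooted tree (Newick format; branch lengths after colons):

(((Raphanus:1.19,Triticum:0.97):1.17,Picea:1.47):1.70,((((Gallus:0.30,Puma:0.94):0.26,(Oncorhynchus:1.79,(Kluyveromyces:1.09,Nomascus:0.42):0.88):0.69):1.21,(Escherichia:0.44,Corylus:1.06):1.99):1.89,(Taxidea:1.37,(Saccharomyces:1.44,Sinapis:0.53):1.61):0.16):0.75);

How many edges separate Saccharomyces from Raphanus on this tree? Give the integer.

7

The MRCA of Saccharomyces and Raphanus is the root of the tree.
From Saccharomyces up to that node: 4 branches. From Raphanus up to the same node: 3 branches. Total: 4 + 3 = 7.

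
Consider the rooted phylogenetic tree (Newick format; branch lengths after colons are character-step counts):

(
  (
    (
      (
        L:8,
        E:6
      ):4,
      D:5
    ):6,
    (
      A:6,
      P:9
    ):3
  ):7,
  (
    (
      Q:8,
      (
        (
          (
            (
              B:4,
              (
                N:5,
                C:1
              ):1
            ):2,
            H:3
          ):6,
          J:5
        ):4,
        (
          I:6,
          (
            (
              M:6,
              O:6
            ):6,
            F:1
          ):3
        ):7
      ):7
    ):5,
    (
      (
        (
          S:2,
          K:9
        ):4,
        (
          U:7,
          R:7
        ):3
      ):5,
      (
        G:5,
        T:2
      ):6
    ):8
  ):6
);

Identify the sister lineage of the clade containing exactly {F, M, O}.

I

The clade containing exactly {F, M, O} attaches to the tree at the node subtending (I,((M,O),F)).
The other lineage descending from that same node — the sister group — is the single tip I.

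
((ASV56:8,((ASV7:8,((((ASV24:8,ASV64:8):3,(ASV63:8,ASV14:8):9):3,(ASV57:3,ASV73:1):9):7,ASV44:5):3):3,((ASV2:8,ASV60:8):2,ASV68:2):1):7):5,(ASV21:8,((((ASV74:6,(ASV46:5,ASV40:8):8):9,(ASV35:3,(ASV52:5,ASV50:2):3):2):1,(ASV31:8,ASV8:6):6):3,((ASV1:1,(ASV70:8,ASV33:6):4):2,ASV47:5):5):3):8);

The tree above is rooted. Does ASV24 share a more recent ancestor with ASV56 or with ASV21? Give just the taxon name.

The MRCA of ASV24 and ASV56 subtends (ASV56,((ASV7,((((ASV24,ASV64),(ASV63,ASV14)),(ASV57,ASV73)),ASV44)),((ASV2,ASV60),ASV68))) (12 taxa).
The MRCA of ASV24 and ASV21 is the root, subtending the entire tree (25 taxa).
The first is nested inside the second, so ASV24 shares a more recent common ancestor with ASV56.

ASV56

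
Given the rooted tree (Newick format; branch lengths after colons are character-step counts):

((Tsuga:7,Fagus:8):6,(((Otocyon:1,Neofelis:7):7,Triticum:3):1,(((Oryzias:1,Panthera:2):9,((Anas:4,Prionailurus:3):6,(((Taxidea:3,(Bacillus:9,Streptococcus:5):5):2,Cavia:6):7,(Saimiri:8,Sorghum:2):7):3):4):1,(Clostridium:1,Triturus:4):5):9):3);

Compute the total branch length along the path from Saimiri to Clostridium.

The path runs Saimiri → … → MRCA → … → Clostridium; the MRCA is the node subtending (((Oryzias,Panthera),((Anas,Prionailurus),(((Taxidea,(Bacillus,Streptococcus)),Cavia),(Saimiri,Sorghum)))),(Clostridium,Triturus)).
Branch lengths along that path: 8 + 7 + 3 + 4 + 1 + 5 + 1 = 29.

29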